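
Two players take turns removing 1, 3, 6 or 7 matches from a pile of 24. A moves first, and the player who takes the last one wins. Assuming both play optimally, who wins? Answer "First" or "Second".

Compute winning (W) and losing (L) positions by backward induction:
i:   0  1  2  3  4  5  6  7  8  9 10 11 12 13 14 15 16 17 18 19 20 21 22 23 24
     L  W  L  W  L  W  W  W  W  W  W  W  L  W  L  W  L  W  W  W  W  W  W  W  L
Position 24 is L, so the second player wins.

Second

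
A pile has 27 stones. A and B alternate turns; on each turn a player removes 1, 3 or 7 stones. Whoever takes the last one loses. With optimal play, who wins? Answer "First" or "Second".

Second

Compute winning (W) and losing (L) positions by backward induction:
i:   0  1  2  3  4  5  6  7  8  9 10 11 12 13 14 15 16 17 18 19 20 21 22 23 24 25 26 27
     W  L  W  L  W  L  W  L  W  L  W  L  W  L  W  L  W  L  W  L  W  L  W  L  W  L  W  L
Position 27 is L, so the second player wins.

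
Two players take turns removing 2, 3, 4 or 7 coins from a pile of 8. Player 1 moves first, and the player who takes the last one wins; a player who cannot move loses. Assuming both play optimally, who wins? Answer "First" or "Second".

First

Positions where the player to move wins (W) vs loses (L):
i:   0  1  2  3  4  5  6  7  8
     L  L  W  W  W  W  L  W  W
Position 8 is W, so the first player wins.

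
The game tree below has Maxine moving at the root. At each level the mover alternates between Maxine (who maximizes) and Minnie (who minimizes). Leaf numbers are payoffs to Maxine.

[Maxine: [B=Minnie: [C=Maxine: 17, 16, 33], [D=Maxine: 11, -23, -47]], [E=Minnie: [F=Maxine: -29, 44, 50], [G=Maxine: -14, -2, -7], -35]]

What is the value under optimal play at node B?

C: max(17, 16, 33) = 33
D: max(11, -23, -47) = 11
B: min(33, 11) = 11

11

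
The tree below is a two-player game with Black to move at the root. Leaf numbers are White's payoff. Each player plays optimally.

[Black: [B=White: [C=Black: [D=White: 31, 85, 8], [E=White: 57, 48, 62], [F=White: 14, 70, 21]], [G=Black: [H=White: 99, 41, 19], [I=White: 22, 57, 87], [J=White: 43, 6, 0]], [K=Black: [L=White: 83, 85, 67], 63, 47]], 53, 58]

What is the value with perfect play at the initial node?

D (White): max(31, 85, 8) = 85
E (White): max(57, 48, 62) = 62
F (White): max(14, 70, 21) = 70
C (Black): min(85, 62, 70) = 62
H (White): max(99, 41, 19) = 99
I (White): max(22, 57, 87) = 87
J (White): max(43, 6, 0) = 43
G (Black): min(99, 87, 43) = 43
L (White): max(83, 85, 67) = 85
K (Black): min(85, 63, 47) = 47
B (White): max(62, 43, 47) = 62
Root (Black): min(62, 53, 58) = 53

53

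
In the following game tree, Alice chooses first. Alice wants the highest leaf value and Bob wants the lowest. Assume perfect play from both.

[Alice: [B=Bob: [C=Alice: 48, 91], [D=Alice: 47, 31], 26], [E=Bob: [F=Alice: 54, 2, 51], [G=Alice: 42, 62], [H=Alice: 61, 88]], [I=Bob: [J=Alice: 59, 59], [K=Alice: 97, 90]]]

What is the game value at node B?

26

C: max(48, 91) = 91
D: max(47, 31) = 47
B: min(91, 47, 26) = 26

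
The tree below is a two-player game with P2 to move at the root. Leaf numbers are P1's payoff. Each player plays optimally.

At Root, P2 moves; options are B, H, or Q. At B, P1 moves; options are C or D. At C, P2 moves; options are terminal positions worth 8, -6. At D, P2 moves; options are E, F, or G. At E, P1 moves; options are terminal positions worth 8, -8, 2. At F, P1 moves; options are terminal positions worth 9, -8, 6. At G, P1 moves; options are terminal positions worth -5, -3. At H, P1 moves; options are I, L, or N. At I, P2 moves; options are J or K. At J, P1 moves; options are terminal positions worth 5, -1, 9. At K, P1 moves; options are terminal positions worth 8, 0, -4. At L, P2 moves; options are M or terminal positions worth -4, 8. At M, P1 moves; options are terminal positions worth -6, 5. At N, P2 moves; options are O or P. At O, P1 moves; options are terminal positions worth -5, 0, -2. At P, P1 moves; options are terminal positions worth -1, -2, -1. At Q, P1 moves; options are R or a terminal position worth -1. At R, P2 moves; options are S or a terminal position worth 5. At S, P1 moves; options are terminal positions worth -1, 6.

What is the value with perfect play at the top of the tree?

C (P2): min(8, -6) = -6
E (P1): max(8, -8, 2) = 8
F (P1): max(9, -8, 6) = 9
G (P1): max(-5, -3) = -3
D (P2): min(8, 9, -3) = -3
B (P1): max(-6, -3) = -3
J (P1): max(5, -1, 9) = 9
K (P1): max(8, 0, -4) = 8
I (P2): min(9, 8) = 8
M (P1): max(-6, 5) = 5
L (P2): min(5, -4, 8) = -4
O (P1): max(-5, 0, -2) = 0
P (P1): max(-1, -2, -1) = -1
N (P2): min(0, -1) = -1
H (P1): max(8, -4, -1) = 8
S (P1): max(-1, 6) = 6
R (P2): min(6, 5) = 5
Q (P1): max(5, -1) = 5
Root (P2): min(-3, 8, 5) = -3

-3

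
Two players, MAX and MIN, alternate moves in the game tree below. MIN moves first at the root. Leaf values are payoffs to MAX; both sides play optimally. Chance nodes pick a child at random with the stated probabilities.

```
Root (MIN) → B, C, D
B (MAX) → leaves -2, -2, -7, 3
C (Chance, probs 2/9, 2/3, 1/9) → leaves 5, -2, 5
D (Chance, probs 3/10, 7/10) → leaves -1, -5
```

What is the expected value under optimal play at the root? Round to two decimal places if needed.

B (MAX): max(-2, -2, -7, 3) = 3
C (Chance): 2/9·5 + 2/3·-2 + 1/9·5 = 0.33
D (Chance): 3/10·-1 + 7/10·-5 = -3.8
Root (MIN): min(3, 0.33, -3.8) = -3.8

-3.8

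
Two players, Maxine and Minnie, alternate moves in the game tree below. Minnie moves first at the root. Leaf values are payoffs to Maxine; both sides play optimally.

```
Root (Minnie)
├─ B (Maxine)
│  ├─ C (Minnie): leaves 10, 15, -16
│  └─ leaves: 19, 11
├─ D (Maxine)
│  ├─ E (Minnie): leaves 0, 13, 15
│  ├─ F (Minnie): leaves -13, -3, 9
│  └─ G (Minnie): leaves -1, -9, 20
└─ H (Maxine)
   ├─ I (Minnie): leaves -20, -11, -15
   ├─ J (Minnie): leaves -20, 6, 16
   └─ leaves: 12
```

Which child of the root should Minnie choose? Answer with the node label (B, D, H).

D

C (Minnie): min(10, 15, -16) = -16
B (Maxine): max(-16, 19, 11) = 19
E (Minnie): min(0, 13, 15) = 0
F (Minnie): min(-13, -3, 9) = -13
G (Minnie): min(-1, -9, 20) = -9
D (Maxine): max(0, -13, -9) = 0
I (Minnie): min(-20, -11, -15) = -20
J (Minnie): min(-20, 6, 16) = -20
H (Maxine): max(-20, -20, 12) = 12
Root (Minnie): min(19, 0, 12) = 0
Minnie picks the child with the lowest value: D (value 0).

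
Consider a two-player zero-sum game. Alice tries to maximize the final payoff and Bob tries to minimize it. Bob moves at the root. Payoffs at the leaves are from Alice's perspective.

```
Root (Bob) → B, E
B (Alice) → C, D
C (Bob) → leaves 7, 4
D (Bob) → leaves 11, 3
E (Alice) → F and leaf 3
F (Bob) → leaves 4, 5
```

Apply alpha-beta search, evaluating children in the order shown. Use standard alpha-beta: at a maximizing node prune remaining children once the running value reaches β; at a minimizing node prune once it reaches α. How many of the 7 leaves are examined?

6

C [α=-∞,β=+∞]: v=4
D [α=4,β=+∞]: v=3
B [α=-∞,β=+∞]: v=4
F [α=-∞,β=4]: v=4
E [α=-∞,β=4]: v=4 after child 1 ≥ β → β-cutoff, skip 1
Root [α=-∞,β=+∞]: v=4
Leaves evaluated: 6 of 7.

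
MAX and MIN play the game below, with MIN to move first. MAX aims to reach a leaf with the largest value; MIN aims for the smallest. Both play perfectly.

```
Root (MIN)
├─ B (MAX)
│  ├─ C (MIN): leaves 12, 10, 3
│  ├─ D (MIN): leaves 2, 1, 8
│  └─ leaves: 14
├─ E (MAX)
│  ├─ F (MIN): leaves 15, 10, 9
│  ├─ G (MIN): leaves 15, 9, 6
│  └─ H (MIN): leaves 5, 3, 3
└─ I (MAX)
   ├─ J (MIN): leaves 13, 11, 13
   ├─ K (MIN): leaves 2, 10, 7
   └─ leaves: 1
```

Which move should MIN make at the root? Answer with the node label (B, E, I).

C (MIN): min(12, 10, 3) = 3
D (MIN): min(2, 1, 8) = 1
B (MAX): max(3, 1, 14) = 14
F (MIN): min(15, 10, 9) = 9
G (MIN): min(15, 9, 6) = 6
H (MIN): min(5, 3, 3) = 3
E (MAX): max(9, 6, 3) = 9
J (MIN): min(13, 11, 13) = 11
K (MIN): min(2, 10, 7) = 2
I (MAX): max(11, 2, 1) = 11
Root (MIN): min(14, 9, 11) = 9
MIN picks the child with the lowest value: E (value 9).

E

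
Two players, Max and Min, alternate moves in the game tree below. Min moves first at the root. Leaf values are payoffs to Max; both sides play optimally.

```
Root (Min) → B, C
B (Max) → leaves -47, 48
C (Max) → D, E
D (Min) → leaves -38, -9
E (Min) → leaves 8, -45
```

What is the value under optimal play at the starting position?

B (Max): max(-47, 48) = 48
D (Min): min(-38, -9) = -38
E (Min): min(8, -45) = -45
C (Max): max(-38, -45) = -38
Root (Min): min(48, -38) = -38

-38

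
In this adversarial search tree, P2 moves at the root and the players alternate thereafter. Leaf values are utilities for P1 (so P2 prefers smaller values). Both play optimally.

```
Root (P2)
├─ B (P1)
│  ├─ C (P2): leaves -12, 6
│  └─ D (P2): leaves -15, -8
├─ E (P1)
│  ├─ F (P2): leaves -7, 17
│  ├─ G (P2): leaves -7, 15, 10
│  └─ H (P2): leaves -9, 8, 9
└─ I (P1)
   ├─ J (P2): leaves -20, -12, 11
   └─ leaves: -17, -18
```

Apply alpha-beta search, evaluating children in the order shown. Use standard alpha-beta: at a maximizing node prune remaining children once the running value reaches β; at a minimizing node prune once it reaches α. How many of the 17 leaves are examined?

10

C [α=-∞,β=+∞]: v=-12
D [α=-12,β=+∞]: v=-15 after child 1 ≤ α → α-cutoff, skip 1
B [α=-∞,β=+∞]: v=-12
F [α=-∞,β=-12]: v=-7
E [α=-∞,β=-12]: v=-7 after child 1 ≥ β → β-cutoff, skip 2
J [α=-∞,β=-12]: v=-20
I [α=-∞,β=-12]: v=-17
Root [α=-∞,β=+∞]: v=-17
Leaves evaluated: 10 of 17.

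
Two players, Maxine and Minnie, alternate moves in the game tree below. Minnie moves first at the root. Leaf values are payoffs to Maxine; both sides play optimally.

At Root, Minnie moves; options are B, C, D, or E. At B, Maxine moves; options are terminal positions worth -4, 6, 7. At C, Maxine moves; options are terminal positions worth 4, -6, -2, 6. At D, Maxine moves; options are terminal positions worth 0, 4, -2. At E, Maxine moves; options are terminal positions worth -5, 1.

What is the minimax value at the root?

B (Maxine): max(-4, 6, 7) = 7
C (Maxine): max(4, -6, -2, 6) = 6
D (Maxine): max(0, 4, -2) = 4
E (Maxine): max(-5, 1) = 1
Root (Minnie): min(7, 6, 4, 1) = 1

1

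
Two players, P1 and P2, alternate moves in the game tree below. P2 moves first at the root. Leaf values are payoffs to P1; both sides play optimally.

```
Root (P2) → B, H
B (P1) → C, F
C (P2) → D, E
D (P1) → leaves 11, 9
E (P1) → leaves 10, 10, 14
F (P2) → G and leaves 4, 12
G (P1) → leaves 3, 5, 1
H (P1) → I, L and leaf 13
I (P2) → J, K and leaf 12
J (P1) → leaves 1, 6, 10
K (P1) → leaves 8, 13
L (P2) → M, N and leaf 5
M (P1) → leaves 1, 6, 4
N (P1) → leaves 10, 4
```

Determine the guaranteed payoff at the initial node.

D (P1): max(11, 9) = 11
E (P1): max(10, 10, 14) = 14
C (P2): min(11, 14) = 11
G (P1): max(3, 5, 1) = 5
F (P2): min(5, 4, 12) = 4
B (P1): max(11, 4) = 11
J (P1): max(1, 6, 10) = 10
K (P1): max(8, 13) = 13
I (P2): min(10, 13, 12) = 10
M (P1): max(1, 6, 4) = 6
N (P1): max(10, 4) = 10
L (P2): min(6, 10, 5) = 5
H (P1): max(10, 5, 13) = 13
Root (P2): min(11, 13) = 11

11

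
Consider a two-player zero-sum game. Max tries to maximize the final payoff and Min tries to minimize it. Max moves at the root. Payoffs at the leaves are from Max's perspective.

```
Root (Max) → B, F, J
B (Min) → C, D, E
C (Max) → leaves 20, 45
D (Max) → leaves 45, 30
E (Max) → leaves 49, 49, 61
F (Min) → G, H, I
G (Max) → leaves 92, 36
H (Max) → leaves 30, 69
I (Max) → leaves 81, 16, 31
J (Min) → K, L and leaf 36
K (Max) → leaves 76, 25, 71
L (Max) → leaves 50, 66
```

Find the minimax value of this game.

69

C (Max): max(20, 45) = 45
D (Max): max(45, 30) = 45
E (Max): max(49, 49, 61) = 61
B (Min): min(45, 45, 61) = 45
G (Max): max(92, 36) = 92
H (Max): max(30, 69) = 69
I (Max): max(81, 16, 31) = 81
F (Min): min(92, 69, 81) = 69
K (Max): max(76, 25, 71) = 76
L (Max): max(50, 66) = 66
J (Min): min(76, 66, 36) = 36
Root (Max): max(45, 69, 36) = 69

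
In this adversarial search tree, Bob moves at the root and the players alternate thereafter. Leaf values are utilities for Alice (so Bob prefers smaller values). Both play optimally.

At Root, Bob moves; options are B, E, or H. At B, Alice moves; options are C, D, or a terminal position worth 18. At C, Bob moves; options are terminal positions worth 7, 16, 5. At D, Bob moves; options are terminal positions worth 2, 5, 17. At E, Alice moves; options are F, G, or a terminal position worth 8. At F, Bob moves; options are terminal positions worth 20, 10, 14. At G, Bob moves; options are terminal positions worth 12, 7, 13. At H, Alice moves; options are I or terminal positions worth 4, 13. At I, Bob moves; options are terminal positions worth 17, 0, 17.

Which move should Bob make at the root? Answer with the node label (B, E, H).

C (Bob): min(7, 16, 5) = 5
D (Bob): min(2, 5, 17) = 2
B (Alice): max(5, 2, 18) = 18
F (Bob): min(20, 10, 14) = 10
G (Bob): min(12, 7, 13) = 7
E (Alice): max(10, 7, 8) = 10
I (Bob): min(17, 0, 17) = 0
H (Alice): max(0, 4, 13) = 13
Root (Bob): min(18, 10, 13) = 10
Bob picks the child with the lowest value: E (value 10).

E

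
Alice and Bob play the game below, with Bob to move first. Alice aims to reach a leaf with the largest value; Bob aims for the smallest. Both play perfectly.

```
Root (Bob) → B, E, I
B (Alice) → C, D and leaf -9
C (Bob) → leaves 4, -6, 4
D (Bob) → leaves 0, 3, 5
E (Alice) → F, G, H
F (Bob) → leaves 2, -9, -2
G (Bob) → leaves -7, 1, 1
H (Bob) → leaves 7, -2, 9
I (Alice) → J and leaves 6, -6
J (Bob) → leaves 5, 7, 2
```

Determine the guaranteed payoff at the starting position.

C (Bob): min(4, -6, 4) = -6
D (Bob): min(0, 3, 5) = 0
B (Alice): max(-6, 0, -9) = 0
F (Bob): min(2, -9, -2) = -9
G (Bob): min(-7, 1, 1) = -7
H (Bob): min(7, -2, 9) = -2
E (Alice): max(-9, -7, -2) = -2
J (Bob): min(5, 7, 2) = 2
I (Alice): max(2, 6, -6) = 6
Root (Bob): min(0, -2, 6) = -2

-2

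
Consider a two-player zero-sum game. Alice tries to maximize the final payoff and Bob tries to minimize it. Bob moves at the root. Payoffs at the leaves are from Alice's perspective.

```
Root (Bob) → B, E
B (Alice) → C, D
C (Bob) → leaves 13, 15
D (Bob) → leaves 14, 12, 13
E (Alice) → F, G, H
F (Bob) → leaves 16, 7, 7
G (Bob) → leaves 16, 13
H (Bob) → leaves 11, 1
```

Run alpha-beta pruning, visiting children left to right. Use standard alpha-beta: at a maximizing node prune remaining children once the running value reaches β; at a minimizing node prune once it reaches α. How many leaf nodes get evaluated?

C [α=-∞,β=+∞]: v=13
D [α=13,β=+∞]: v=12 after child 2 ≤ α → α-cutoff, skip 1
B [α=-∞,β=+∞]: v=13
F [α=-∞,β=13]: v=7
G [α=7,β=13]: v=13
E [α=-∞,β=13]: v=13 after child 2 ≥ β → β-cutoff, skip 1
Root [α=-∞,β=+∞]: v=13
Leaves evaluated: 9 of 12.

9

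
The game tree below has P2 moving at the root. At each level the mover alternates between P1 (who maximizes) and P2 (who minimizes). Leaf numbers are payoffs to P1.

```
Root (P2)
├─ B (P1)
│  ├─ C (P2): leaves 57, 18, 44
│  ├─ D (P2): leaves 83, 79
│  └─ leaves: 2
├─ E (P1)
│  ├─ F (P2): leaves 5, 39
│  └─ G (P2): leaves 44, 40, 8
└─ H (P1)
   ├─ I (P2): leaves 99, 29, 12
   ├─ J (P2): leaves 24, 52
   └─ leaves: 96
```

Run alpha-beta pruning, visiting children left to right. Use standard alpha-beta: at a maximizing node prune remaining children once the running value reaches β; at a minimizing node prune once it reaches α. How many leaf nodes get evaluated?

14

C [α=-∞,β=+∞]: v=18
D [α=18,β=+∞]: v=79
B [α=-∞,β=+∞]: v=79
F [α=-∞,β=79]: v=5
G [α=5,β=79]: v=8
E [α=-∞,β=79]: v=8
I [α=-∞,β=8]: v=12
H [α=-∞,β=8]: v=12 after child 1 ≥ β → β-cutoff, skip 2
Root [α=-∞,β=+∞]: v=8
Leaves evaluated: 14 of 17.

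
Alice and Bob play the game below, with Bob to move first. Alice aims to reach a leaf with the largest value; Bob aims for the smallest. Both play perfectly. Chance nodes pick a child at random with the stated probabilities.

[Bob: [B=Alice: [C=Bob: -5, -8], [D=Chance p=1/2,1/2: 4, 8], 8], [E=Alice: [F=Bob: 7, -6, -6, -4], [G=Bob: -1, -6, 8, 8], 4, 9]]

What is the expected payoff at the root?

8

C (Bob): min(-5, -8) = -8
D (Chance): 1/2·4 + 1/2·8 = 6
B (Alice): max(-8, 6, 8) = 8
F (Bob): min(7, -6, -6, -4) = -6
G (Bob): min(-1, -6, 8, 8) = -6
E (Alice): max(-6, -6, 4, 9) = 9
Root (Bob): min(8, 9) = 8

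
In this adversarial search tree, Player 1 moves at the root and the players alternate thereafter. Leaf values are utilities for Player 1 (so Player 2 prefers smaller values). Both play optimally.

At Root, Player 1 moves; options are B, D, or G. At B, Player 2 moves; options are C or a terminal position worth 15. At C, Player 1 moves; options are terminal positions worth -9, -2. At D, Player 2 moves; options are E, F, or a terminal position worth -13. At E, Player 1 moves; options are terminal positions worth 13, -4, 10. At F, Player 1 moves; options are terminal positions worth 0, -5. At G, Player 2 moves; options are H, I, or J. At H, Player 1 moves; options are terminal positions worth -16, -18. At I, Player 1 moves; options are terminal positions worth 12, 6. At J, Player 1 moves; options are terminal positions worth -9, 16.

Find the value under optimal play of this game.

C (Player 1): max(-9, -2) = -2
B (Player 2): min(-2, 15) = -2
E (Player 1): max(13, -4, 10) = 13
F (Player 1): max(0, -5) = 0
D (Player 2): min(13, 0, -13) = -13
H (Player 1): max(-16, -18) = -16
I (Player 1): max(12, 6) = 12
J (Player 1): max(-9, 16) = 16
G (Player 2): min(-16, 12, 16) = -16
Root (Player 1): max(-2, -13, -16) = -2

-2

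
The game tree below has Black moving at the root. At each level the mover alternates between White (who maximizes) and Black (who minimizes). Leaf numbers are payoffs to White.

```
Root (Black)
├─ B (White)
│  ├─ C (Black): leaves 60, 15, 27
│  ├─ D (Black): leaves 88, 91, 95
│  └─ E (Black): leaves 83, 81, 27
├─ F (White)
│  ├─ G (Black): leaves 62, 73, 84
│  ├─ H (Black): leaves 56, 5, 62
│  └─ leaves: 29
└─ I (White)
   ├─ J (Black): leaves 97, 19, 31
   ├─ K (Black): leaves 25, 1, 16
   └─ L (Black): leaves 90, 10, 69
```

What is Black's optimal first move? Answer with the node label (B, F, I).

C (Black): min(60, 15, 27) = 15
D (Black): min(88, 91, 95) = 88
E (Black): min(83, 81, 27) = 27
B (White): max(15, 88, 27) = 88
G (Black): min(62, 73, 84) = 62
H (Black): min(56, 5, 62) = 5
F (White): max(62, 5, 29) = 62
J (Black): min(97, 19, 31) = 19
K (Black): min(25, 1, 16) = 1
L (Black): min(90, 10, 69) = 10
I (White): max(19, 1, 10) = 19
Root (Black): min(88, 62, 19) = 19
Black picks the child with the lowest value: I (value 19).

I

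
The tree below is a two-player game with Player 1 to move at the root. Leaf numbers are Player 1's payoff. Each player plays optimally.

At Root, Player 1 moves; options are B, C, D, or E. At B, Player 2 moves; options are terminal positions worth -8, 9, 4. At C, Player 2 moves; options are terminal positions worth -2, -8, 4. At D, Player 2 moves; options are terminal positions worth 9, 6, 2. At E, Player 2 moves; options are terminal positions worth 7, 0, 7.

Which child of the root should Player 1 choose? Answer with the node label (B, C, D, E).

B (Player 2): min(-8, 9, 4) = -8
C (Player 2): min(-2, -8, 4) = -8
D (Player 2): min(9, 6, 2) = 2
E (Player 2): min(7, 0, 7) = 0
Root (Player 1): max(-8, -8, 2, 0) = 2
Player 1 picks the child with the highest value: D (value 2).

D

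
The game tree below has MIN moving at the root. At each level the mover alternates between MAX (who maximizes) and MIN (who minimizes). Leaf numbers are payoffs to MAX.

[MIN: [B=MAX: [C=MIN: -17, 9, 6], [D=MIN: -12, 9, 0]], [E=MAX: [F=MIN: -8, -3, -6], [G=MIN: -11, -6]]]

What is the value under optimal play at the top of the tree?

C (MIN): min(-17, 9, 6) = -17
D (MIN): min(-12, 9, 0) = -12
B (MAX): max(-17, -12) = -12
F (MIN): min(-8, -3, -6) = -8
G (MIN): min(-11, -6) = -11
E (MAX): max(-8, -11) = -8
Root (MIN): min(-12, -8) = -12

-12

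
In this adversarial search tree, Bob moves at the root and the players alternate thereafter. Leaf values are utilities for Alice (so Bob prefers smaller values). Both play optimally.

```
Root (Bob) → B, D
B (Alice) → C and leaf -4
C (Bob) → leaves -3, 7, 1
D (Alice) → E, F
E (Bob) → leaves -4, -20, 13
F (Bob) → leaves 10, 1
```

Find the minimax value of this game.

C (Bob): min(-3, 7, 1) = -3
B (Alice): max(-3, -4) = -3
E (Bob): min(-4, -20, 13) = -20
F (Bob): min(10, 1) = 1
D (Alice): max(-20, 1) = 1
Root (Bob): min(-3, 1) = -3

-3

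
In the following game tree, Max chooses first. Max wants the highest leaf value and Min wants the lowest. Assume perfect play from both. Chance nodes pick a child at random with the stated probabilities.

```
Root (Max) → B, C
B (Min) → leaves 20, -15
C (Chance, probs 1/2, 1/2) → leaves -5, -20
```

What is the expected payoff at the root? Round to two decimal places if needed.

B (Min): min(20, -15) = -15
C (Chance): 1/2·-5 + 1/2·-20 = -12.5
Root (Max): max(-15, -12.5) = -12.5

-12.5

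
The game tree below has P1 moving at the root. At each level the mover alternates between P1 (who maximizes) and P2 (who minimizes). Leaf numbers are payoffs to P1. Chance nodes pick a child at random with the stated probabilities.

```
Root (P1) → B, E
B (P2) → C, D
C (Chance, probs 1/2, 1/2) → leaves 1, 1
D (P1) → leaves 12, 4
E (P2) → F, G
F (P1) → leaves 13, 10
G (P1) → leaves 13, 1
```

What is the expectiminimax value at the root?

13

C (Chance): 1/2·1 + 1/2·1 = 1
D (P1): max(12, 4) = 12
B (P2): min(1, 12) = 1
F (P1): max(13, 10) = 13
G (P1): max(13, 1) = 13
E (P2): min(13, 13) = 13
Root (P1): max(1, 13) = 13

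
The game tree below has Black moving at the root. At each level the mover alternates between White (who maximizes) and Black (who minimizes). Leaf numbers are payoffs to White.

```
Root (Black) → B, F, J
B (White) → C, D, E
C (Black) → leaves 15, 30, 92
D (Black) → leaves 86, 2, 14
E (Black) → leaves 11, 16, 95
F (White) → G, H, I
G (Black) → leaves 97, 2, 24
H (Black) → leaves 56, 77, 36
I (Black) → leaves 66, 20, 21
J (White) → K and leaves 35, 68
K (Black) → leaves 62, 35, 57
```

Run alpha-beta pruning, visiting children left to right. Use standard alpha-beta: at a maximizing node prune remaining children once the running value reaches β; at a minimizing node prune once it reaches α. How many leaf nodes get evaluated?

15

C [α=-∞,β=+∞]: v=15
D [α=15,β=+∞]: v=2 after child 2 ≤ α → α-cutoff, skip 1
E [α=15,β=+∞]: v=11 after child 1 ≤ α → α-cutoff, skip 2
B [α=-∞,β=+∞]: v=15
G [α=-∞,β=15]: v=2
H [α=2,β=15]: v=36
F [α=-∞,β=15]: v=36 after child 2 ≥ β → β-cutoff, skip 1
K [α=-∞,β=15]: v=35
J [α=-∞,β=15]: v=35 after child 1 ≥ β → β-cutoff, skip 2
Root [α=-∞,β=+∞]: v=15
Leaves evaluated: 15 of 23.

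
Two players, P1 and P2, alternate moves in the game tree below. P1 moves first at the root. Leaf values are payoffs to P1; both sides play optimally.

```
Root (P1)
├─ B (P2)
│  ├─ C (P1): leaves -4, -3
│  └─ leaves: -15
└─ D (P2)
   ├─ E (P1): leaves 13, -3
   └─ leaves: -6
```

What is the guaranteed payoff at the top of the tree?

C (P1): max(-4, -3) = -3
B (P2): min(-3, -15) = -15
E (P1): max(13, -3) = 13
D (P2): min(13, -6) = -6
Root (P1): max(-15, -6) = -6

-6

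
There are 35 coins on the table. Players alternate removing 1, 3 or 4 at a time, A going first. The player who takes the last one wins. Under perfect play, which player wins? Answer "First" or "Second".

Second

Mark each pile size as W (mover wins) or L (mover loses):
i:   0  1  2  3  4  5  6  7  8  9 10 11 12 13 14 15 16 17 18 19 20 21 22 23 24 25 26 27 28 29 30 31 32 33 34 35
     L  W  L  W  W  W  W  L  W  L  W  W  W  W  L  W  L  W  W  W  W  L  W  L  W  W  W  W  L  W  L  W  W  W  W  L
Position 35 is L, so the second player wins.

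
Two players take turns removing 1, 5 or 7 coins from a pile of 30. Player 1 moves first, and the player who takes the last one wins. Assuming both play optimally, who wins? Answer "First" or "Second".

Second

i:   0  1  2  3  4  5  6  7  8  9 10 11 12 13 14 15 16 17 18 19 20 21 22 23 24 25 26 27 28 29 30
     L  W  L  W  L  W  L  W  L  W  L  W  L  W  L  W  L  W  L  W  L  W  L  W  L  W  L  W  L  W  L
Position 30 is L, so the second player wins.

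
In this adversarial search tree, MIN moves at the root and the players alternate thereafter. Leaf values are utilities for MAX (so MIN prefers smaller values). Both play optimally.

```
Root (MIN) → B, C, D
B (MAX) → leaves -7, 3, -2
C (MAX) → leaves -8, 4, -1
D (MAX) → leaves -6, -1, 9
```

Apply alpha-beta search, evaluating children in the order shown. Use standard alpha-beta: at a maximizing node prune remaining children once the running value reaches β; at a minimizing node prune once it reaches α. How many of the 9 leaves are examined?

B [α=-∞,β=+∞]: v=3
C [α=-∞,β=3]: v=4 after child 2 ≥ β → β-cutoff, skip 1
D [α=-∞,β=3]: v=9
Root [α=-∞,β=+∞]: v=3
Leaves evaluated: 8 of 9.

8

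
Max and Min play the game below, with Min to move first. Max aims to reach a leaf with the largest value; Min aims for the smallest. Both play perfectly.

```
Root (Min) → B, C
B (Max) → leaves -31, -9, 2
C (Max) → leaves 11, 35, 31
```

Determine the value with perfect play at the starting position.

2

B (Max): max(-31, -9, 2) = 2
C (Max): max(11, 35, 31) = 35
Root (Min): min(2, 35) = 2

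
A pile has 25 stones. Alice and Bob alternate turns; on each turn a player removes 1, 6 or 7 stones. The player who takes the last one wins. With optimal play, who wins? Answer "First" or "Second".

Mark each pile size as W (mover wins) or L (mover loses):
i:   0  1  2  3  4  5  6  7  8  9 10 11 12 13 14 15 16 17 18 19 20 21 22 23 24 25
     L  W  L  W  L  W  W  W  W  W  W  W  L  W  L  W  L  W  W  W  W  W  W  W  L  W
Position 25 is W, so the first player wins.

First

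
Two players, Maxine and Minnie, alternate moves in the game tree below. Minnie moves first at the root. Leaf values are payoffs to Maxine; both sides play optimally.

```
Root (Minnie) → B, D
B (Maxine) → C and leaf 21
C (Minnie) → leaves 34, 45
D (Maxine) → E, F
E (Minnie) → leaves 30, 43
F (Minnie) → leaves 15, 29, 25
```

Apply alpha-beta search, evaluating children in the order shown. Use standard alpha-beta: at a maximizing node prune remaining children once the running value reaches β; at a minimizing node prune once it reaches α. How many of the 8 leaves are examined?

C [α=-∞,β=+∞]: v=34
B [α=-∞,β=+∞]: v=34
E [α=-∞,β=34]: v=30
F [α=30,β=34]: v=15 after child 1 ≤ α → α-cutoff, skip 2
D [α=-∞,β=34]: v=30
Root [α=-∞,β=+∞]: v=30
Leaves evaluated: 6 of 8.

6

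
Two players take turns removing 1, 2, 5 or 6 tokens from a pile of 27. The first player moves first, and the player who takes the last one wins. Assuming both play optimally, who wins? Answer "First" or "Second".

First

Positions where the player to move wins (W) vs loses (L):
i:   0  1  2  3  4  5  6  7  8  9 10 11 12 13 14 15 16 17 18 19 20 21 22 23 24 25 26 27
     L  W  W  L  W  W  W  L  W  W  L  W  W  W  L  W  W  L  W  W  W  L  W  W  L  W  W  W
Position 27 is W, so the first player wins.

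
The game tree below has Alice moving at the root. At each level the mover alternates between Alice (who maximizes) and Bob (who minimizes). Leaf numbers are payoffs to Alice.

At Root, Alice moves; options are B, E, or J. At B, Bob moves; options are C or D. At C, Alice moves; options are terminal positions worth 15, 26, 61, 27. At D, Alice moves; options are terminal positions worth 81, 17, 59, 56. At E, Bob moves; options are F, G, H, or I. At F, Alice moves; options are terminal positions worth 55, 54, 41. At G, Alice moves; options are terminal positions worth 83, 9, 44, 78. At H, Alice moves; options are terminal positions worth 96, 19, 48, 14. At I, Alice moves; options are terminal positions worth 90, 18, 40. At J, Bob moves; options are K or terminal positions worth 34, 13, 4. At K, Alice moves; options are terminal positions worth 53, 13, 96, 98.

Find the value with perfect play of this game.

C (Alice): max(15, 26, 61, 27) = 61
D (Alice): max(81, 17, 59, 56) = 81
B (Bob): min(61, 81) = 61
F (Alice): max(55, 54, 41) = 55
G (Alice): max(83, 9, 44, 78) = 83
H (Alice): max(96, 19, 48, 14) = 96
I (Alice): max(90, 18, 40) = 90
E (Bob): min(55, 83, 96, 90) = 55
K (Alice): max(53, 13, 96, 98) = 98
J (Bob): min(98, 34, 13, 4) = 4
Root (Alice): max(61, 55, 4) = 61

61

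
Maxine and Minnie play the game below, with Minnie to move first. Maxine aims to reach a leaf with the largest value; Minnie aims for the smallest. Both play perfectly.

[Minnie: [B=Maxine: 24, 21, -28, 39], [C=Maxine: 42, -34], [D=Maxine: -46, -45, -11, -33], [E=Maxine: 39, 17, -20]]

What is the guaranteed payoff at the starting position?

-11

B (Maxine): max(24, 21, -28, 39) = 39
C (Maxine): max(42, -34) = 42
D (Maxine): max(-46, -45, -11, -33) = -11
E (Maxine): max(39, 17, -20) = 39
Root (Minnie): min(39, 42, -11, 39) = -11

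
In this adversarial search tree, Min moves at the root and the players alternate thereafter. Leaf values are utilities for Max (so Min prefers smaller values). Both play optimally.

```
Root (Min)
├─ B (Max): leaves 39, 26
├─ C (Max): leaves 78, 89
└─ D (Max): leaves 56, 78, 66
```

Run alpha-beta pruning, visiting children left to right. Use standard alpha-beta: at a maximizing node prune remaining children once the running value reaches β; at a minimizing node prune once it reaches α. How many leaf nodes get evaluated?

B [α=-∞,β=+∞]: v=39
C [α=-∞,β=39]: v=78 after child 1 ≥ β → β-cutoff, skip 1
D [α=-∞,β=39]: v=56 after child 1 ≥ β → β-cutoff, skip 2
Root [α=-∞,β=+∞]: v=39
Leaves evaluated: 4 of 7.

4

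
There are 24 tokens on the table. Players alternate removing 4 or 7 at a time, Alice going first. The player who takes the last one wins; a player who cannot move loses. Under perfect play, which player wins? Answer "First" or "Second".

i:   0  1  2  3  4  5  6  7  8  9 10 11 12 13 14 15 16 17 18 19 20 21 22 23 24
     L  L  L  L  W  W  W  W  W  W  W  L  L  L  L  W  W  W  W  W  W  W  L  L  L
Position 24 is L, so the second player wins.

Second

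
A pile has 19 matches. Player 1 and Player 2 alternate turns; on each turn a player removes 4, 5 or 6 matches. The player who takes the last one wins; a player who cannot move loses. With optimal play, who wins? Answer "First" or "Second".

First

Compute winning (W) and losing (L) positions by backward induction:
i:   0  1  2  3  4  5  6  7  8  9 10 11 12 13 14 15 16 17 18 19
     L  L  L  L  W  W  W  W  W  W  L  L  L  L  W  W  W  W  W  W
Position 19 is W, so the first player wins.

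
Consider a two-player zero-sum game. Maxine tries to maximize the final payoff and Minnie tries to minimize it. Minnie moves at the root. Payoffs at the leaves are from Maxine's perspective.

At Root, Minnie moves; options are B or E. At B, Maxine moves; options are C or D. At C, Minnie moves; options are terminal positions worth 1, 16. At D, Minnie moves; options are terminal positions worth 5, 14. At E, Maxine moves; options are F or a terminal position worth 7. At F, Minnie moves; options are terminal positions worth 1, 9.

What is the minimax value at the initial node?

5

C (Minnie): min(1, 16) = 1
D (Minnie): min(5, 14) = 5
B (Maxine): max(1, 5) = 5
F (Minnie): min(1, 9) = 1
E (Maxine): max(1, 7) = 7
Root (Minnie): min(5, 7) = 5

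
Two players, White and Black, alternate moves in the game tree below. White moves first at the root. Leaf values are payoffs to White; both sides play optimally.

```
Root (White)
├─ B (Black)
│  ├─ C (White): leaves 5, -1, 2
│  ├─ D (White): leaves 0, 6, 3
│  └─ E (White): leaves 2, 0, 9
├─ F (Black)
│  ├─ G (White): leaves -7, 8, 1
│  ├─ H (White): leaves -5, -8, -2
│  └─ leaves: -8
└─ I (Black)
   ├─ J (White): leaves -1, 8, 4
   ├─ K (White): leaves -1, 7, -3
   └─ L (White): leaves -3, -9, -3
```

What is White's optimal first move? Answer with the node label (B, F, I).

C (White): max(5, -1, 2) = 5
D (White): max(0, 6, 3) = 6
E (White): max(2, 0, 9) = 9
B (Black): min(5, 6, 9) = 5
G (White): max(-7, 8, 1) = 8
H (White): max(-5, -8, -2) = -2
F (Black): min(8, -2, -8) = -8
J (White): max(-1, 8, 4) = 8
K (White): max(-1, 7, -3) = 7
L (White): max(-3, -9, -3) = -3
I (Black): min(8, 7, -3) = -3
Root (White): max(5, -8, -3) = 5
White picks the child with the highest value: B (value 5).

B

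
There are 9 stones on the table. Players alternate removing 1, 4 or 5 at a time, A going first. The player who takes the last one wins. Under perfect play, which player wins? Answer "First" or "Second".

i:   0  1  2  3  4  5  6  7  8  9
     L  W  L  W  W  W  W  W  L  W
Position 9 is W, so the first player wins.

First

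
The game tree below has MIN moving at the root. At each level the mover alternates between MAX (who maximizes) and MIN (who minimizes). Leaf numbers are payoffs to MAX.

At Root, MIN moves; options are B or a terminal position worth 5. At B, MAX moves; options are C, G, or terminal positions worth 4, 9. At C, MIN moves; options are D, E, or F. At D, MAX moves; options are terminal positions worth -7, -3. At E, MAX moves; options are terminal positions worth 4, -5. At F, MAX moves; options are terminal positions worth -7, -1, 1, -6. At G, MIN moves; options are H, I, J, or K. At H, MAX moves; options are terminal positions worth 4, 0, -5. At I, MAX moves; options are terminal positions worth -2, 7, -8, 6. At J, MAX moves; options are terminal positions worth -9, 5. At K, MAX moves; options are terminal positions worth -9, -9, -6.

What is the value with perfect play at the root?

D (MAX): max(-7, -3) = -3
E (MAX): max(4, -5) = 4
F (MAX): max(-7, -1, 1, -6) = 1
C (MIN): min(-3, 4, 1) = -3
H (MAX): max(4, 0, -5) = 4
I (MAX): max(-2, 7, -8, 6) = 7
J (MAX): max(-9, 5) = 5
K (MAX): max(-9, -9, -6) = -6
G (MIN): min(4, 7, 5, -6) = -6
B (MAX): max(-3, -6, 4, 9) = 9
Root (MIN): min(9, 5) = 5

5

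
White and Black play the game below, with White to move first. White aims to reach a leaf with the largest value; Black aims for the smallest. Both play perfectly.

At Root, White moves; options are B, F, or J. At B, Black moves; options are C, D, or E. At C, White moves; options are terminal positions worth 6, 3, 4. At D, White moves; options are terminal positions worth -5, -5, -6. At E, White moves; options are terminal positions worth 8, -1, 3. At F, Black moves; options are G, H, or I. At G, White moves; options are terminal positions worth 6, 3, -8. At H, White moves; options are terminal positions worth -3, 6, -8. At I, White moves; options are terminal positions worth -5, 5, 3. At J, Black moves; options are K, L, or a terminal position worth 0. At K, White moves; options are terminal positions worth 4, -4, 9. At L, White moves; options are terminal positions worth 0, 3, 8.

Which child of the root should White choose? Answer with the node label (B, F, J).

C (White): max(6, 3, 4) = 6
D (White): max(-5, -5, -6) = -5
E (White): max(8, -1, 3) = 8
B (Black): min(6, -5, 8) = -5
G (White): max(6, 3, -8) = 6
H (White): max(-3, 6, -8) = 6
I (White): max(-5, 5, 3) = 5
F (Black): min(6, 6, 5) = 5
K (White): max(4, -4, 9) = 9
L (White): max(0, 3, 8) = 8
J (Black): min(9, 8, 0) = 0
Root (White): max(-5, 5, 0) = 5
White picks the child with the highest value: F (value 5).

F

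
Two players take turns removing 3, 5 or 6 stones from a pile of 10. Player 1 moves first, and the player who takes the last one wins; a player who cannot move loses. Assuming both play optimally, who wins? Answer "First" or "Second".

Compute winning (W) and losing (L) positions by backward induction:
i:   0  1  2  3  4  5  6  7  8  9 10
     L  L  L  W  W  W  W  W  W  L  L
Position 10 is L, so the second player wins.

Second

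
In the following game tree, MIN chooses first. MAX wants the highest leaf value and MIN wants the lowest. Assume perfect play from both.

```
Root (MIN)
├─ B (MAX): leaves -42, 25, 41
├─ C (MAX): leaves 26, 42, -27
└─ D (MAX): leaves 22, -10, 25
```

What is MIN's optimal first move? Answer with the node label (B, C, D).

D

B (MAX): max(-42, 25, 41) = 41
C (MAX): max(26, 42, -27) = 42
D (MAX): max(22, -10, 25) = 25
Root (MIN): min(41, 42, 25) = 25
MIN picks the child with the lowest value: D (value 25).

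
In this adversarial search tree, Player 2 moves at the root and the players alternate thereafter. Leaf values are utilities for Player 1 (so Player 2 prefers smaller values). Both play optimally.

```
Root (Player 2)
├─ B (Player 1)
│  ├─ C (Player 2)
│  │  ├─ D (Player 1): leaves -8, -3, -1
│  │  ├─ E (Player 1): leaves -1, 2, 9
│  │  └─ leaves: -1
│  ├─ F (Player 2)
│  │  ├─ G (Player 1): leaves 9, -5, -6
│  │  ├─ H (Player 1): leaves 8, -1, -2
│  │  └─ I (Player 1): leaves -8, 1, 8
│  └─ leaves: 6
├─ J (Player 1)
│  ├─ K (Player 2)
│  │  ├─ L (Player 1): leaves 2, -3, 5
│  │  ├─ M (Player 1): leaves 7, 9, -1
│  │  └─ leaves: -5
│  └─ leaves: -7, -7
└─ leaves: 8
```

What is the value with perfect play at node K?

-5

L: max(2, -3, 5) = 5
M: max(7, 9, -1) = 9
K: min(5, 9, -5) = -5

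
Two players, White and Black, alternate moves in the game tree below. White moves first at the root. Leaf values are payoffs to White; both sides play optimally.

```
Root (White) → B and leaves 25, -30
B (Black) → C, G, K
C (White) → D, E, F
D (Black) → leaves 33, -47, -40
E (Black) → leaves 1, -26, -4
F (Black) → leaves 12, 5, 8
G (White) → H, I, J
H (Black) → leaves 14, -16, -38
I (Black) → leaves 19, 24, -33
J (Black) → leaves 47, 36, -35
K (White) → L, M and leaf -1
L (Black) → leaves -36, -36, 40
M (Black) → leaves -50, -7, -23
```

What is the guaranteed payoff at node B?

-33

D: min(33, -47, -40) = -47
E: min(1, -26, -4) = -26
F: min(12, 5, 8) = 5
C: max(-47, -26, 5) = 5
H: min(14, -16, -38) = -38
I: min(19, 24, -33) = -33
J: min(47, 36, -35) = -35
G: max(-38, -33, -35) = -33
L: min(-36, -36, 40) = -36
M: min(-50, -7, -23) = -50
K: max(-36, -50, -1) = -1
B: min(5, -33, -1) = -33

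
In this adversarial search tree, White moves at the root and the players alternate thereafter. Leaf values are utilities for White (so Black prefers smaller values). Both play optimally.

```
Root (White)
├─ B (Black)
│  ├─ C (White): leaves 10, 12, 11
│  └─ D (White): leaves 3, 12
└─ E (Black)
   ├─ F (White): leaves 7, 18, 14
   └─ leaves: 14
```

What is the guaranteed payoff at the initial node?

C (White): max(10, 12, 11) = 12
D (White): max(3, 12) = 12
B (Black): min(12, 12) = 12
F (White): max(7, 18, 14) = 18
E (Black): min(18, 14) = 14
Root (White): max(12, 14) = 14

14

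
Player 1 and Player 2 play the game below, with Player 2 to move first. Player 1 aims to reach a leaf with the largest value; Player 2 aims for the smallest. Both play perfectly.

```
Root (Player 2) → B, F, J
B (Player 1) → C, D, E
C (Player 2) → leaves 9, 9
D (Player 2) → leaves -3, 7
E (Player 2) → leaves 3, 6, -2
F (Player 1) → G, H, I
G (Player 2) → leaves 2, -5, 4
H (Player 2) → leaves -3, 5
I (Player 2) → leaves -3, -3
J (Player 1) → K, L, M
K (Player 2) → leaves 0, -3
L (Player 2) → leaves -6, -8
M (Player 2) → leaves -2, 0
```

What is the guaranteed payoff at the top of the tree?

C (Player 2): min(9, 9) = 9
D (Player 2): min(-3, 7) = -3
E (Player 2): min(3, 6, -2) = -2
B (Player 1): max(9, -3, -2) = 9
G (Player 2): min(2, -5, 4) = -5
H (Player 2): min(-3, 5) = -3
I (Player 2): min(-3, -3) = -3
F (Player 1): max(-5, -3, -3) = -3
K (Player 2): min(0, -3) = -3
L (Player 2): min(-6, -8) = -8
M (Player 2): min(-2, 0) = -2
J (Player 1): max(-3, -8, -2) = -2
Root (Player 2): min(9, -3, -2) = -3

-3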